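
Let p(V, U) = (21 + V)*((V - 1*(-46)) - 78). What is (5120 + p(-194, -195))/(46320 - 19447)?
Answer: 44218/26873 ≈ 1.6454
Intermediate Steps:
p(V, U) = (-32 + V)*(21 + V) (p(V, U) = (21 + V)*((V + 46) - 78) = (21 + V)*((46 + V) - 78) = (21 + V)*(-32 + V) = (-32 + V)*(21 + V))
(5120 + p(-194, -195))/(46320 - 19447) = (5120 + (-672 + (-194)² - 11*(-194)))/(46320 - 19447) = (5120 + (-672 + 37636 + 2134))/26873 = (5120 + 39098)*(1/26873) = 44218*(1/26873) = 44218/26873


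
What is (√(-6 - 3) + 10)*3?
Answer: 30 + 9*I ≈ 30.0 + 9.0*I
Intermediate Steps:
(√(-6 - 3) + 10)*3 = (√(-9) + 10)*3 = (3*I + 10)*3 = (10 + 3*I)*3 = 30 + 9*I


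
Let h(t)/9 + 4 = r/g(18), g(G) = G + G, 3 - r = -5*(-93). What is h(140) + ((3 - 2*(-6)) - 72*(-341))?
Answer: 48831/2 ≈ 24416.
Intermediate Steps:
r = -462 (r = 3 - (-5)*(-93) = 3 - 1*465 = 3 - 465 = -462)
g(G) = 2*G
h(t) = -303/2 (h(t) = -36 + 9*(-462/(2*18)) = -36 + 9*(-462/36) = -36 + 9*(-462*1/36) = -36 + 9*(-77/6) = -36 - 231/2 = -303/2)
h(140) + ((3 - 2*(-6)) - 72*(-341)) = -303/2 + ((3 - 2*(-6)) - 72*(-341)) = -303/2 + ((3 + 12) + 24552) = -303/2 + (15 + 24552) = -303/2 + 24567 = 48831/2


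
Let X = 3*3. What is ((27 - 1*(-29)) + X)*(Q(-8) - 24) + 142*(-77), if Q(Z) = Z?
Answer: -13014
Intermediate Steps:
X = 9
((27 - 1*(-29)) + X)*(Q(-8) - 24) + 142*(-77) = ((27 - 1*(-29)) + 9)*(-8 - 24) + 142*(-77) = ((27 + 29) + 9)*(-32) - 10934 = (56 + 9)*(-32) - 10934 = 65*(-32) - 10934 = -2080 - 10934 = -13014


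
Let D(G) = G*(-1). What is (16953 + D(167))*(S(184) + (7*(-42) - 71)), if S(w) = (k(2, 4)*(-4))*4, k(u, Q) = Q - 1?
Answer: -6932618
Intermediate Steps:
k(u, Q) = -1 + Q
S(w) = -48 (S(w) = ((-1 + 4)*(-4))*4 = (3*(-4))*4 = -12*4 = -48)
D(G) = -G
(16953 + D(167))*(S(184) + (7*(-42) - 71)) = (16953 - 1*167)*(-48 + (7*(-42) - 71)) = (16953 - 167)*(-48 + (-294 - 71)) = 16786*(-48 - 365) = 16786*(-413) = -6932618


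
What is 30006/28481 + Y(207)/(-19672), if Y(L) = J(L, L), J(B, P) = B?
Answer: 584382465/560278232 ≈ 1.0430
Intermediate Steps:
Y(L) = L
30006/28481 + Y(207)/(-19672) = 30006/28481 + 207/(-19672) = 30006*(1/28481) + 207*(-1/19672) = 30006/28481 - 207/19672 = 584382465/560278232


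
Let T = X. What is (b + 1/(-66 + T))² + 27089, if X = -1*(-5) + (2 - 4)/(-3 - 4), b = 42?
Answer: 5211323274/180625 ≈ 28852.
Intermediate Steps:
X = 37/7 (X = 5 - 2/(-7) = 5 - 2*(-⅐) = 5 + 2/7 = 37/7 ≈ 5.2857)
T = 37/7 ≈ 5.2857
(b + 1/(-66 + T))² + 27089 = (42 + 1/(-66 + 37/7))² + 27089 = (42 + 1/(-425/7))² + 27089 = (42 - 7/425)² + 27089 = (17843/425)² + 27089 = 318372649/180625 + 27089 = 5211323274/180625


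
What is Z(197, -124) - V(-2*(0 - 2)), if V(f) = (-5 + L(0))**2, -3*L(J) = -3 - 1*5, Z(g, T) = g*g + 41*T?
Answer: 303476/9 ≈ 33720.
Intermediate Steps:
Z(g, T) = g**2 + 41*T
L(J) = 8/3 (L(J) = -(-3 - 1*5)/3 = -(-3 - 5)/3 = -1/3*(-8) = 8/3)
V(f) = 49/9 (V(f) = (-5 + 8/3)**2 = (-7/3)**2 = 49/9)
Z(197, -124) - V(-2*(0 - 2)) = (197**2 + 41*(-124)) - 1*49/9 = (38809 - 5084) - 49/9 = 33725 - 49/9 = 303476/9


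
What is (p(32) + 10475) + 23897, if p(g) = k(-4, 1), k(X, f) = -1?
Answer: 34371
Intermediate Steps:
p(g) = -1
(p(32) + 10475) + 23897 = (-1 + 10475) + 23897 = 10474 + 23897 = 34371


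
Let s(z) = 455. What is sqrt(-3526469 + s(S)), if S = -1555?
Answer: I*sqrt(3526014) ≈ 1877.8*I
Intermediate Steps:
sqrt(-3526469 + s(S)) = sqrt(-3526469 + 455) = sqrt(-3526014) = I*sqrt(3526014)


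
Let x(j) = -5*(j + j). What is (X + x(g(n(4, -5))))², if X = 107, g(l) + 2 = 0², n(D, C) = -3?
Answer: 16129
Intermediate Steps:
g(l) = -2 (g(l) = -2 + 0² = -2 + 0 = -2)
x(j) = -10*j
(X + x(g(n(4, -5))))² = (107 - 10*(-2))² = (107 + 20)² = 127² = 16129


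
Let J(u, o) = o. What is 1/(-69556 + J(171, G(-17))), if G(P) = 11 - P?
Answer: -1/69528 ≈ -1.4383e-5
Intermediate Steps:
1/(-69556 + J(171, G(-17))) = 1/(-69556 + (11 - 1*(-17))) = 1/(-69556 + (11 + 17)) = 1/(-69556 + 28) = 1/(-69528) = -1/69528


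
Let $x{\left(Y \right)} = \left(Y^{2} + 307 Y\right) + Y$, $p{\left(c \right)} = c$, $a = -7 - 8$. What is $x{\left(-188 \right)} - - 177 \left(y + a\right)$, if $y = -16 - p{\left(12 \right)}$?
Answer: $-30171$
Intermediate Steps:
$a = -15$ ($a = -7 - 8 = -15$)
$x{\left(Y \right)} = Y^{2} + 308 Y$
$y = -28$ ($y = -16 - 12 = -28$)
$x{\left(-188 \right)} - - 177 \left(y + a\right) = - 188 \left(308 - 188\right) - - 177 \left(-28 - 15\right) = \left(-188\right) 120 - \left(-177\right) \left(-43\right) = -22560 - 7611 = -30171$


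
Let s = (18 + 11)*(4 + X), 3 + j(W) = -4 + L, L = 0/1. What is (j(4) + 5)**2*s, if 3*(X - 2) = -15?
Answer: 116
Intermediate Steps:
X = -3 (X = 2 + (1/3)*(-15) = 2 - 5 = -3)
L = 0 (L = 0*1 = 0)
j(W) = -7 (j(W) = -3 + (-4 + 0) = -3 - 4 = -7)
s = 29 (s = (18 + 11)*(4 - 3) = 29*1 = 29)
(j(4) + 5)**2*s = (-7 + 5)**2*29 = (-2)**2*29 = 4*29 = 116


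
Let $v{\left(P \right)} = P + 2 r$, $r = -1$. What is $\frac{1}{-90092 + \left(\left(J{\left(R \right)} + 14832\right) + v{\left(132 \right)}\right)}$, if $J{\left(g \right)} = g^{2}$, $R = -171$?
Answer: $- \frac{1}{45889} \approx -2.1792 \cdot 10^{-5}$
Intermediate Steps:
$v{\left(P \right)} = -2 + P$ ($v{\left(P \right)} = P + 2 \left(-1\right) = P - 2 = -2 + P$)
$\frac{1}{-90092 + \left(\left(J{\left(R \right)} + 14832\right) + v{\left(132 \right)}\right)} = \frac{1}{-90092 + \left(\left(\left(-171\right)^{2} + 14832\right) + \left(-2 + 132\right)\right)} = \frac{1}{-90092 + \left(\left(29241 + 14832\right) + 130\right)} = \frac{1}{-90092 + \left(44073 + 130\right)} = \frac{1}{-90092 + 44203} = \frac{1}{-45889} = - \frac{1}{45889}$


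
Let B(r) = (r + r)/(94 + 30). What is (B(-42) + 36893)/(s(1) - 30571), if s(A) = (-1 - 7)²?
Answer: -1143662/945717 ≈ -1.2093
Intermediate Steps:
s(A) = 64 (s(A) = (-8)² = 64)
B(r) = r/62 (B(r) = (2*r)/124 = (2*r)*(1/124) = r/62)
(B(-42) + 36893)/(s(1) - 30571) = ((1/62)*(-42) + 36893)/(64 - 30571) = (-21/31 + 36893)/(-30507) = (1143662/31)*(-1/30507) = -1143662/945717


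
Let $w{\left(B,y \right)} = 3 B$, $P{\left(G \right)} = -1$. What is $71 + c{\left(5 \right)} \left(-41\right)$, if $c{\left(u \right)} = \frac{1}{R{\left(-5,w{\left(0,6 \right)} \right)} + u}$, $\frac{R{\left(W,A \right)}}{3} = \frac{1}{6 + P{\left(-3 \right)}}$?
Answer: $\frac{1783}{28} \approx 63.679$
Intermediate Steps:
$R{\left(W,A \right)} = \frac{3}{5}$ ($R{\left(W,A \right)} = \frac{3}{6 - 1} = \frac{3}{5}$)
$c{\left(u \right)} = \frac{1}{\frac{3}{5} + u}$
$71 + c{\left(5 \right)} \left(-41\right) = 71 + \frac{5}{3 + 5 \cdot 5} \left(-41\right) = 71 + \frac{5}{3 + 25} \left(-41\right) = 71 + \frac{5}{28} \left(-41\right) = 71 - \frac{205}{28} = \frac{1783}{28}$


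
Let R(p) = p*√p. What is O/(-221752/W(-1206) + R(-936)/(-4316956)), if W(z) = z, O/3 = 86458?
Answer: 2524797644365286401913739/1789865408826184719830 - 17863058298520376487*I*√26/1789865408826184719830 ≈ 1410.6 - 0.050889*I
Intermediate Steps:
O = 259374 (O = 3*86458 = 259374)
R(p) = p^(3/2)
O/(-221752/W(-1206) + R(-936)/(-4316956)) = 259374/(-221752/(-1206) + (-936)^(3/2)/(-4316956)) = 259374/(-221752*(-1/1206) - 5616*I*√26*(-1/4316956)) = 259374/(110876/603 + 1404*I*√26/1079239)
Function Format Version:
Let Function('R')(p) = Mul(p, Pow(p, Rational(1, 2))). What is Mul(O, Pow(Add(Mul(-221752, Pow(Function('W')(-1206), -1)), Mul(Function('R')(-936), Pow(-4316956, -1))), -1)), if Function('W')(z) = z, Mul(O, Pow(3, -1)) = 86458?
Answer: Add(Rational(2524797644365286401913739, 1789865408826184719830), Mul(Rational(-17863058298520376487, 1789865408826184719830), I, Pow(26, Rational(1, 2)))) ≈ Add(1410.6, Mul(-0.050889, I))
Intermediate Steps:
O = 259374 (O = Mul(3, 86458) = 259374)
Function('R')(p) = Pow(p, Rational(3, 2))
Mul(O, Pow(Add(Mul(-221752, Pow(Function('W')(-1206), -1)), Mul(Function('R')(-936), Pow(-4316956, -1))), -1)) = Mul(259374, Pow(Add(Mul(-221752, Pow(-1206, -1)), Mul(Pow(-936, Rational(3, 2)), Pow(-4316956, -1))), -1)) = Mul(259374, Pow(Add(Mul(-221752, Rational(-1, 1206)), Mul(Mul(-5616, I, Pow(26, Rational(1, 2))), Rational(-1, 4316956))), -1)) = Mul(259374, Pow(Add(Rational(110876, 603), Mul(Rational(1404, 1079239), I, Pow(26, Rational(1, 2)))), -1))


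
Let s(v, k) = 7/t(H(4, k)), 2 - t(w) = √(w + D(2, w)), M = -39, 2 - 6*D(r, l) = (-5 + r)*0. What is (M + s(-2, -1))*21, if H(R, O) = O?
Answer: -756 + 21*I*√6/2 ≈ -756.0 + 25.72*I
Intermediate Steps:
D(r, l) = ⅓ (D(r, l) = ⅓ - (-5 + r)*0/6 = ⅓ - ⅙*0 = ⅓ + 0 = ⅓)
t(w) = 2 - √(⅓ + w) (t(w) = 2 - √(w + ⅓) = 2 - √(⅓ + w))
s(v, k) = 7/(2 - √(3 + 9*k)/3)
(M + s(-2, -1))*21 = (-39 - 21/(-6 + √3*√(1 + 3*(-1))))*21 = (-39 - 21/(-6 + √3*√(1 - 3)))*21 = (-39 - 21/(-6 + √3*√(-2)))*21 = (-39 - 21/(-6 + √3*(I*√2)))*21 = (-39 - 21/(-6 + I*√6))*21 = -819 - 441/(-6 + I*√6)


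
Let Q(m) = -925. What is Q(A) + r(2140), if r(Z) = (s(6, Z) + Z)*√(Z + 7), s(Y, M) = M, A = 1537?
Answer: -925 + 4280*√2147 ≈ 1.9739e+5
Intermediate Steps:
r(Z) = 2*Z*√(7 + Z) (r(Z) = (Z + Z)*√(Z + 7) = (2*Z)*√(7 + Z) = 2*Z*√(7 + Z))
Q(A) + r(2140) = -925 + 2*2140*√(7 + 2140) = -925 + 2*2140*√2147 = -925 + 4280*√2147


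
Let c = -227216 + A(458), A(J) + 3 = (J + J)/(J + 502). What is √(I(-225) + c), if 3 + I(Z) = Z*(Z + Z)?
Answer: I*√453495765/60 ≈ 354.92*I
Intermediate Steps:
A(J) = -3 + 2*J/(502 + J) (A(J) = -3 + (J + J)/(J + 502) = -3 + (2*J)/(502 + J) = -3 + 2*J/(502 + J))
I(Z) = -3 + 2*Z² (I(Z) = -3 + Z*(Z + Z) = -3 + Z*(2*Z) = -3 + 2*Z²)
c = -54532331/240 (c = -227216 + (-1506 - 1*458)/(502 + 458) = -227216 + (-1506 - 458)/960 = -227216 + (1/960)*(-1964) = -227216 - 491/240 = -54532331/240 ≈ -2.2722e+5)
√(I(-225) + c) = √((-3 + 2*(-225)²) - 54532331/240) = √((-3 + 2*50625) - 54532331/240) = √((-3 + 101250) - 54532331/240) = √(101247 - 54532331/240) = √(-30233051/240) = I*√453495765/60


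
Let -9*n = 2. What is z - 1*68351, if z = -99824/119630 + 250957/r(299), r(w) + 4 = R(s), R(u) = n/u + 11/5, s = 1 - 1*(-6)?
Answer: -7087507072554/34513255 ≈ -2.0536e+5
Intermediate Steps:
s = 7 (s = 1 + 6 = 7)
n = -2/9 (n = -⅑*2 = -2/9 ≈ -0.22222)
R(u) = 11/5 - 2/(9*u) (R(u) = -2/(9*u) + 11/5 = 11/5 - 2/(9*u))
r(w) = -577/315 (r(w) = -4 + (1/45)*(-10 + 99*7)/7 = -4 + (1/45)*(⅐)*(-10 + 693) = -4 + (1/45)*(⅐)*683 = -4 + 683/315 = -577/315)
z = -4728491580049/34513255 (z = -99824/119630 + 250957/(-577/315) = -99824*1/119630 + 250957*(-315/577) = -49912/59815 - 79051455/577 = -4728491580049/34513255 ≈ -1.3701e+5)
z - 1*68351 = -4728491580049/34513255 - 1*68351 = -4728491580049/34513255 - 68351 = -7087507072554/34513255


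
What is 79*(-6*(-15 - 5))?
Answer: 9480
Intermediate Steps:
79*(-6*(-15 - 5)) = 79*(-6*(-20)) = 79*120 = 9480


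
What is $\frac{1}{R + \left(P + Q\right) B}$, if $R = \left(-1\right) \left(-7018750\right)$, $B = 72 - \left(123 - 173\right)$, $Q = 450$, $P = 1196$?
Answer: $\frac{1}{7219562} \approx 1.3851 \cdot 10^{-7}$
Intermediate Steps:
$B = 122$ ($B = 72 - \left(123 - 173\right) = 72 - -50 = 72 + 50 = 122$)
$R = 7018750$
$\frac{1}{R + \left(P + Q\right) B} = \frac{1}{7018750 + \left(1196 + 450\right) 122} = \frac{1}{7018750 + 1646 \cdot 122} = \frac{1}{7018750 + 200812} = \frac{1}{7219562}$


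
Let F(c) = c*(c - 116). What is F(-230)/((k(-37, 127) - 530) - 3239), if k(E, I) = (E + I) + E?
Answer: -19895/929 ≈ -21.415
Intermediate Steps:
k(E, I) = I + 2*E
F(c) = c*(-116 + c)
F(-230)/((k(-37, 127) - 530) - 3239) = (-230*(-116 - 230))/(((127 + 2*(-37)) - 530) - 3239) = (-230*(-346))/(((127 - 74) - 530) - 3239) = 79580/((53 - 530) - 3239) = 79580/(-477 - 3239) = 79580/(-3716) = 79580*(-1/3716) = -19895/929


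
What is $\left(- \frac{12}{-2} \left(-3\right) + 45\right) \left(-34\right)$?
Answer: $-918$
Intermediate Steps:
$\left(- \frac{12}{-2} \left(-3\right) + 45\right) \left(-34\right) = \left(\left(-12\right) \left(- \frac{1}{2}\right) \left(-3\right) + 45\right) \left(-34\right) = \left(6 \left(-3\right) + 45\right) \left(-34\right) = \left(-18 + 45\right) \left(-34\right) = 27 \left(-34\right) = -918$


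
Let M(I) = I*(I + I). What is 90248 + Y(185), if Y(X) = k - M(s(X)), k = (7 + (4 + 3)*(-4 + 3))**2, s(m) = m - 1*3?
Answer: 24000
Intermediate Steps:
s(m) = -3 + m (s(m) = m - 3 = -3 + m)
M(I) = 2*I**2 (M(I) = I*(2*I) = 2*I**2)
k = 0 (k = (7 + 7*(-1))**2 = (7 - 7)**2 = 0**2 = 0)
Y(X) = -2*(-3 + X)**2 (Y(X) = 0 - 2*(-3 + X)**2 = -2*(-3 + X)**2)
90248 + Y(185) = 90248 - 2*(-3 + 185)**2 = 90248 - 2*182**2 = 90248 - 2*33124 = 90248 - 66248 = 24000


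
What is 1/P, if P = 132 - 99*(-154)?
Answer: 1/15378 ≈ 6.5028e-5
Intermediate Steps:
P = 15378 (P = 132 + 15246 = 15378)
1/P = 1/15378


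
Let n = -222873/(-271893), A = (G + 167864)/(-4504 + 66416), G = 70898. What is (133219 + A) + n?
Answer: 373768780298291/2805573236 ≈ 1.3322e+5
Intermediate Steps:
A = 119381/30956 (A = (70898 + 167864)/(-4504 + 66416) = 238762/61912 = 238762*(1/61912) = 119381/30956 ≈ 3.8565)
n = 74291/90631 (n = -222873*(-1/271893) = 74291/90631 ≈ 0.81971)
(133219 + A) + n = (133219 + 119381/30956) + 74291/90631 = 4124046745/30956 + 74291/90631 = 373768780298291/2805573236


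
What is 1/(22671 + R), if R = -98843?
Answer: -1/76172 ≈ -1.3128e-5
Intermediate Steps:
1/(22671 + R) = 1/(22671 - 98843) = 1/(-76172) = -1/76172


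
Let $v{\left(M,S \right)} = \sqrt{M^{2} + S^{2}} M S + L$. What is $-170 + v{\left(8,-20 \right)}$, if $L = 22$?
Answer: $-148 - 640 \sqrt{29} \approx -3594.5$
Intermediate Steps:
$v{\left(M,S \right)} = 22 + M S \sqrt{M^{2} + S^{2}}$ ($v{\left(M,S \right)} = \sqrt{M^{2} + S^{2}} M S + 22 = M \sqrt{M^{2} + S^{2}} S + 22 = M S \sqrt{M^{2} + S^{2}} + 22 = 22 + M S \sqrt{M^{2} + S^{2}}$)
$-170 + v{\left(8,-20 \right)} = -170 + \left(22 + 8 \left(-20\right) \sqrt{8^{2} + \left(-20\right)^{2}}\right) = -170 + \left(22 + 8 \left(-20\right) \sqrt{64 + 400}\right) = -170 + \left(22 + 8 \left(-20\right) \sqrt{464}\right) = -170 + \left(22 + 8 \left(-20\right) 4 \sqrt{29}\right) = -170 + \left(22 - 640 \sqrt{29}\right) = -148 - 640 \sqrt{29}$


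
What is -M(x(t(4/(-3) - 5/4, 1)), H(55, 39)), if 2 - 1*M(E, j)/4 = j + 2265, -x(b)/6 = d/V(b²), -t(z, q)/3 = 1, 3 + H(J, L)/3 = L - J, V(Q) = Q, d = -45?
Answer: 8824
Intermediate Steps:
H(J, L) = -9 - 3*J + 3*L (H(J, L) = -9 + 3*(L - J) = -9 + (-3*J + 3*L) = -9 - 3*J + 3*L)
t(z, q) = -3 (t(z, q) = -3*1 = -3)
x(b) = 270/b² (x(b) = -(-270)/(b²) = -(-270)/b² = 270/b²)
M(E, j) = -9052 - 4*j (M(E, j) = 8 - 4*(j + 2265) = 8 - 4*(2265 + j) = 8 + (-9060 - 4*j) = -9052 - 4*j)
-M(x(t(4/(-3) - 5/4, 1)), H(55, 39)) = -(-9052 - 4*(-9 - 3*55 + 3*39)) = -(-9052 - 4*(-9 - 165 + 117)) = -(-9052 - 4*(-57)) = -(-9052 + 228) = -1*(-8824) = 8824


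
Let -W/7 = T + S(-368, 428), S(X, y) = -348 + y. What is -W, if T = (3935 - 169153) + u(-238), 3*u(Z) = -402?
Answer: -1156904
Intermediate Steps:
u(Z) = -134 (u(Z) = (1/3)*(-402) = -134)
T = -165352 (T = (3935 - 169153) - 134 = -165218 - 134 = -165352)
W = 1156904 (W = -7*(-165352 + (-348 + 428)) = -7*(-165352 + 80) = -7*(-165272) = 1156904)
-W = -1*1156904 = -1156904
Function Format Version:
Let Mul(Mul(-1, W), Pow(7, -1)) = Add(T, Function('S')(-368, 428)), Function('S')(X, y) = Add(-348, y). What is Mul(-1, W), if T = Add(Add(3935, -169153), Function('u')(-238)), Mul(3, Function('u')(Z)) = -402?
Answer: -1156904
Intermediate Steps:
Function('u')(Z) = -134 (Function('u')(Z) = Mul(Rational(1, 3), -402) = -134)
T = -165352 (T = Add(Add(3935, -169153), -134) = Add(-165218, -134) = -165352)
W = 1156904 (W = Mul(-7, Add(-165352, Add(-348, 428))) = Mul(-7, Add(-165352, 80)) = Mul(-7, -165272) = 1156904)
Mul(-1, W) = Mul(-1, 1156904) = -1156904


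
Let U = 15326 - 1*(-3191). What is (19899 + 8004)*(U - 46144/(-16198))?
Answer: 597890555895/1157 ≈ 5.1676e+8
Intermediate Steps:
U = 18517 (U = 15326 + 3191 = 18517)
(19899 + 8004)*(U - 46144/(-16198)) = (19899 + 8004)*(18517 - 46144/(-16198)) = 27903*(18517 - 46144*(-1/16198)) = 27903*(18517 + 3296/1157) = 27903*(21427465/1157) = 597890555895/1157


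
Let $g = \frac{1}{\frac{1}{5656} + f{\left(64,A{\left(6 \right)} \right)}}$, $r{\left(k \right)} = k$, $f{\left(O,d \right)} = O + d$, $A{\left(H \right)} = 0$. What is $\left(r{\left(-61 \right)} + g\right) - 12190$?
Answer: $- \frac{4434672579}{361985} \approx -12251.0$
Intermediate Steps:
$g = \frac{5656}{361985}$ ($g = \frac{1}{\frac{1}{5656} + \left(64 + 0\right)} = \frac{1}{\frac{1}{5656} + 64} = \frac{1}{\frac{361985}{5656}} = \frac{5656}{361985} \approx 0.015625$)
$\left(r{\left(-61 \right)} + g\right) - 12190 = \left(-61 + \frac{5656}{361985}\right) - 12190 = - \frac{22075429}{361985} - 12190 = - \frac{4434672579}{361985}$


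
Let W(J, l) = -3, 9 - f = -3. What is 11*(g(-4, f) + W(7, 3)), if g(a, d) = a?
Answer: -77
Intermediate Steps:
f = 12 (f = 9 - 1*(-3) = 9 + 3 = 12)
11*(g(-4, f) + W(7, 3)) = 11*(-4 - 3) = 11*(-7) = -77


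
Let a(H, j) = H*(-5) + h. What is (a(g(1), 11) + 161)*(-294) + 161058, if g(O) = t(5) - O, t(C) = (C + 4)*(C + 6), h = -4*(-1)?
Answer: 256608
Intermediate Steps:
h = 4
t(C) = (4 + C)*(6 + C)
g(O) = 99 - O (g(O) = (24 + 5² + 10*5) - O = (24 + 25 + 50) - O = 99 - O)
a(H, j) = 4 - 5*H (a(H, j) = H*(-5) + 4 = -5*H + 4 = 4 - 5*H)
(a(g(1), 11) + 161)*(-294) + 161058 = ((4 - 5*(99 - 1*1)) + 161)*(-294) + 161058 = ((4 - 5*(99 - 1)) + 161)*(-294) + 161058 = ((4 - 5*98) + 161)*(-294) + 161058 = ((4 - 490) + 161)*(-294) + 161058 = (-486 + 161)*(-294) + 161058 = -325*(-294) + 161058 = 95550 + 161058 = 256608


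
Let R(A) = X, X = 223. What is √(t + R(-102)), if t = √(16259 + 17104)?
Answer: √(223 + 3*√3707) ≈ 20.141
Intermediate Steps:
R(A) = 223
t = 3*√3707 (t = √33363 = 3*√3707 ≈ 182.66)
√(t + R(-102)) = √(3*√3707 + 223) = √(223 + 3*√3707)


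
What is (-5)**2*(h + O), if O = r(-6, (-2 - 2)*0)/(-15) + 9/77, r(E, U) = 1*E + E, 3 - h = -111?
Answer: 221215/77 ≈ 2872.9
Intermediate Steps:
h = 114 (h = 3 - 1*(-111) = 3 + 111 = 114)
r(E, U) = 2*E (r(E, U) = E + E = 2*E)
O = 353/385 (O = (2*(-6))/(-15) + 9/77 = -12*(-1/15) + 9*(1/77) = 4/5 + 9/77 = 353/385 ≈ 0.91688)
(-5)**2*(h + O) = (-5)**2*(114 + 353/385) = 25*(44243/385) = 221215/77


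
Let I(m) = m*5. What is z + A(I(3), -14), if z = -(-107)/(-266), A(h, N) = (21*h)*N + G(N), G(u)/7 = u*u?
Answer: -808215/266 ≈ -3038.4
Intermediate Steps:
G(u) = 7*u² (G(u) = 7*(u*u) = 7*u²)
I(m) = 5*m
A(h, N) = 7*N² + 21*N*h (A(h, N) = (21*h)*N + 7*N² = 21*N*h + 7*N² = 7*N² + 21*N*h)
z = -107/266 (z = -(-107)*(-1)/266 = -1*107/266 = -107/266 ≈ -0.40226)
z + A(I(3), -14) = -107/266 + 7*(-14)*(-14 + 3*(5*3)) = -107/266 + 7*(-14)*(-14 + 3*15) = -107/266 + 7*(-14)*(-14 + 45) = -107/266 + 7*(-14)*31 = -107/266 - 3038 = -808215/266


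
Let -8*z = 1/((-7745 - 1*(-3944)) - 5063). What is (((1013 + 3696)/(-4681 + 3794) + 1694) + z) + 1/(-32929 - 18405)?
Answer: 2726268817831333/1614427195648 ≈ 1688.7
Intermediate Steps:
z = 1/70912 (z = -1/(8*((-7745 - 1*(-3944)) - 5063)) = -1/(8*((-7745 + 3944) - 5063)) = -1/(8*(-3801 - 5063)) = -⅛/(-8864) = -⅛*(-1/8864) = 1/70912 ≈ 1.4102e-5)
(((1013 + 3696)/(-4681 + 3794) + 1694) + z) + 1/(-32929 - 18405) = (((1013 + 3696)/(-4681 + 3794) + 1694) + 1/70912) + 1/(-32929 - 18405) = ((4709/(-887) + 1694) + 1/70912) + 1/(-51334) = ((4709*(-1/887) + 1694) + 1/70912) - 1/51334 = ((-4709/887 + 1694) + 1/70912) - 1/51334 = (1497869/887 + 1/70912) - 1/51334 = 106216887415/62898944 - 1/51334 = 2726268817831333/1614427195648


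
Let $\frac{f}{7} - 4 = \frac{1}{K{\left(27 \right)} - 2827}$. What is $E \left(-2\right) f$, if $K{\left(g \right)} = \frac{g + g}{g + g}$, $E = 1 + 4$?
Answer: $- \frac{395605}{1413} \approx -279.98$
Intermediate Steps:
$E = 5$
$K{\left(g \right)} = 1$ ($K{\left(g \right)} = \frac{2 g}{2 g} = 2 g \frac{1}{2 g} = 1$)
$f = \frac{79121}{2826}$ ($f = 28 + \frac{7}{1 - 2827} = 28 + \frac{7}{-2826} = 28 + 7 \left(- \frac{1}{2826}\right) = 28 - \frac{7}{2826} = \frac{79121}{2826} \approx 27.998$)
$E \left(-2\right) f = 5 \left(-2\right) \frac{79121}{2826} = \left(-10\right) \frac{79121}{2826} = - \frac{395605}{1413}$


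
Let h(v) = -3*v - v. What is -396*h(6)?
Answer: 9504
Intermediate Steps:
h(v) = -4*v
-396*h(6) = -(-1584)*6 = -396*(-24) = 9504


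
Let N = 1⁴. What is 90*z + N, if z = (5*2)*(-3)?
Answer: -2699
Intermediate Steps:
z = -30 (z = 10*(-3) = -30)
N = 1
90*z + N = 90*(-30) + 1 = -2700 + 1 = -2699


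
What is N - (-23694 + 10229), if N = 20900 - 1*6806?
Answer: 27559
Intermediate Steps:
N = 14094 (N = 20900 - 6806 = 14094)
N - (-23694 + 10229) = 14094 - (-23694 + 10229) = 14094 - 1*(-13465) = 14094 + 13465 = 27559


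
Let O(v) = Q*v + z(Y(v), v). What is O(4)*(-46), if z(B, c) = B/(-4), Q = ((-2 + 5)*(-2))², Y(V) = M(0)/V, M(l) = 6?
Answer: -26427/4 ≈ -6606.8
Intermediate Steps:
Y(V) = 6/V
Q = 36 (Q = (3*(-2))² = (-6)² = 36)
z(B, c) = -B/4 (z(B, c) = B*(-¼) = -B/4)
O(v) = 36*v - 3/(2*v)
O(4)*(-46) = (36*4 - 3/2/4)*(-46) = (144 - 3/2*¼)*(-46) = (144 - 3/8)*(-46) = (1149/8)*(-46) = -26427/4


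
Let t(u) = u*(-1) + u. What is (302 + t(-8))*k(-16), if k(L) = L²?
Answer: 77312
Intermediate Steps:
t(u) = 0 (t(u) = -u + u = 0)
(302 + t(-8))*k(-16) = (302 + 0)*(-16)² = 302*256 = 77312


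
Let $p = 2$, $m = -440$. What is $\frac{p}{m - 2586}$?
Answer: $- \frac{1}{1513} \approx -0.00066094$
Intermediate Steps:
$\frac{p}{m - 2586} = \frac{1}{-440 - 2586} \cdot 2 = \frac{1}{-3026} \cdot 2 = \left(- \frac{1}{3026}\right) 2 = - \frac{1}{1513}$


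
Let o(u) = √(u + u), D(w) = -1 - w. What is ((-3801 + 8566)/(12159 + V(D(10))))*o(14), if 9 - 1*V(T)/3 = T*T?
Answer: 9530*√7/11823 ≈ 2.1326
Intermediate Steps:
V(T) = 27 - 3*T² (V(T) = 27 - 3*T*T = 27 - 3*T²)
o(u) = √2*√u (o(u) = √(2*u) = √2*√u)
((-3801 + 8566)/(12159 + V(D(10))))*o(14) = ((-3801 + 8566)/(12159 + (27 - 3*(-1 - 1*10)²)))*(√2*√14) = (4765/(12159 + (27 - 3*(-1 - 10)²)))*(2*√7) = (4765/(12159 + (27 - 3*(-11)²)))*(2*√7) = (4765/(12159 + (27 - 3*121)))*(2*√7) = (4765/(12159 + (27 - 363)))*(2*√7) = (4765/(12159 - 336))*(2*√7) = (4765/11823)*(2*√7) = (4765*(1/11823))*(2*√7) = 4765*(2*√7)/11823 = 9530*√7/11823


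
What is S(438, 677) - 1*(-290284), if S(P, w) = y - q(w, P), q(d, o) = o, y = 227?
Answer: 290073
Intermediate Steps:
S(P, w) = 227 - P
S(438, 677) - 1*(-290284) = (227 - 1*438) - 1*(-290284) = (227 - 438) + 290284 = -211 + 290284 = 290073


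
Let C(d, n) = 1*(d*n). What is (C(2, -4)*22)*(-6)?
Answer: 1056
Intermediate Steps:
C(d, n) = d*n
(C(2, -4)*22)*(-6) = ((2*(-4))*22)*(-6) = -8*22*(-6) = -176*(-6) = 1056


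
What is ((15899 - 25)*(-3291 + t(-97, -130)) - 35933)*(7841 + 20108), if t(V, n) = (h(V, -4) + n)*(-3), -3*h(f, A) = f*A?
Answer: -1115927967955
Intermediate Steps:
h(f, A) = -A*f/3 (h(f, A) = -f*A/3 = -A*f/3)
t(V, n) = -4*V - 3*n (t(V, n) = (-⅓*(-4)*V + n)*(-3) = (4*V/3 + n)*(-3) = (n + 4*V/3)*(-3) = -4*V - 3*n)
((15899 - 25)*(-3291 + t(-97, -130)) - 35933)*(7841 + 20108) = ((15899 - 25)*(-3291 + (-4*(-97) - 3*(-130))) - 35933)*(7841 + 20108) = (15874*(-3291 + (388 + 390)) - 35933)*27949 = (15874*(-3291 + 778) - 35933)*27949 = (15874*(-2513) - 35933)*27949 = (-39891362 - 35933)*27949 = -39927295*27949 = -1115927967955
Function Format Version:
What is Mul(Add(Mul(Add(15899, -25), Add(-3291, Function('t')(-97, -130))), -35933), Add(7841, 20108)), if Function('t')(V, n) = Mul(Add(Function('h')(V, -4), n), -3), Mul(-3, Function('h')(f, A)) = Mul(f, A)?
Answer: -1115927967955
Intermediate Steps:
Function('h')(f, A) = Mul(Rational(-1, 3), A, f) (Function('h')(f, A) = Mul(Rational(-1, 3), Mul(f, A)) = Mul(Rational(-1, 3), Mul(A, f)) = Mul(Rational(-1, 3), A, f))
Function('t')(V, n) = Add(Mul(-4, V), Mul(-3, n)) (Function('t')(V, n) = Mul(Add(Mul(Rational(-1, 3), -4, V), n), -3) = Mul(Add(Mul(Rational(4, 3), V), n), -3) = Mul(Add(n, Mul(Rational(4, 3), V)), -3) = Add(Mul(-4, V), Mul(-3, n)))
Mul(Add(Mul(Add(15899, -25), Add(-3291, Function('t')(-97, -130))), -35933), Add(7841, 20108)) = Mul(Add(Mul(Add(15899, -25), Add(-3291, Add(Mul(-4, -97), Mul(-3, -130)))), -35933), Add(7841, 20108)) = Mul(Add(Mul(15874, Add(-3291, Add(388, 390))), -35933), 27949) = Mul(Add(Mul(15874, Add(-3291, 778)), -35933), 27949) = Mul(Add(Mul(15874, -2513), -35933), 27949) = Mul(Add(-39891362, -35933), 27949) = Mul(-39927295, 27949) = -1115927967955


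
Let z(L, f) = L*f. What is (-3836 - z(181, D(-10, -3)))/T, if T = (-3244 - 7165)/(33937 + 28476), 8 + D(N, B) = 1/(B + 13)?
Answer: 1501719193/104090 ≈ 14427.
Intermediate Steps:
D(N, B) = -8 + 1/(13 + B) (D(N, B) = -8 + 1/(B + 13) = -8 + 1/(13 + B))
T = -10409/62413 ≈ -0.16678
(-3836 - z(181, D(-10, -3)))/T = (-3836 - 181*(-103 - 8*(-3))/(13 - 3))/(-10409/62413) = (-3836 - 181*(-103 + 24)/10)*(-62413/10409) = (-3836 - 181*(⅒)*(-79))*(-62413/10409) = (-3836 - 181*(-79)/10)*(-62413/10409) = (-3836 - 1*(-14299/10))*(-62413/10409) = (-3836 + 14299/10)*(-62413/10409) = -24061/10*(-62413/10409) = 1501719193/104090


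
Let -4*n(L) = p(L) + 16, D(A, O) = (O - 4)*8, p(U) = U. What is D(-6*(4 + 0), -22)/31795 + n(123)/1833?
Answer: -5944561/233120940 ≈ -0.025500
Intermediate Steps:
D(A, O) = -32 + 8*O (D(A, O) = (-4 + O)*8 = -32 + 8*O)
n(L) = -4 - L/4 (n(L) = -(L + 16)/4 = -(16 + L)/4 = -4 - L/4)
D(-6*(4 + 0), -22)/31795 + n(123)/1833 = (-32 + 8*(-22))/31795 + (-4 - ¼*123)/1833 = (-32 - 176)*(1/31795) + (-4 - 123/4)*(1/1833) = -208*1/31795 - 139/4*1/1833 = -208/31795 - 139/7332 = -5944561/233120940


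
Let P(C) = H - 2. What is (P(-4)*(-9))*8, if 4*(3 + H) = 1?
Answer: 342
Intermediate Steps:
H = -11/4 (H = -3 + (¼)*1 = -3 + ¼ = -11/4 ≈ -2.7500)
P(C) = -19/4 (P(C) = -11/4 - 2 = -19/4)
(P(-4)*(-9))*8 = -19/4*(-9)*8 = (171/4)*8 = 342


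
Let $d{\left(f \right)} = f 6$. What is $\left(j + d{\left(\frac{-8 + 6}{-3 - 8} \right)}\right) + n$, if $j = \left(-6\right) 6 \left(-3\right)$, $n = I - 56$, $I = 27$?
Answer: $\frac{881}{11} \approx 80.091$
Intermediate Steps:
$n = -29$ ($n = 27 - 56 = -29$)
$d{\left(f \right)} = 6 f$
$j = 108$ ($j = \left(-36\right) \left(-3\right) = 108$)
$\left(j + d{\left(\frac{-8 + 6}{-3 - 8} \right)}\right) + n = \left(108 + 6 \frac{-8 + 6}{-3 - 8}\right) - 29 = \left(108 + 6 \left(- \frac{2}{-11}\right)\right) - 29 = \left(108 + 6 \left(\left(-2\right) \left(- \frac{1}{11}\right)\right)\right) - 29 = \left(108 + 6 \cdot \frac{2}{11}\right) - 29 = \left(108 + \frac{12}{11}\right) - 29 = \frac{1200}{11} - 29 = \frac{881}{11}$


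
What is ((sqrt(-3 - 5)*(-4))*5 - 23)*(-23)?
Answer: 529 + 920*I*sqrt(2) ≈ 529.0 + 1301.1*I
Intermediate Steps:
((sqrt(-3 - 5)*(-4))*5 - 23)*(-23) = ((sqrt(-8)*(-4))*5 - 23)*(-23) = (((2*I*sqrt(2))*(-4))*5 - 23)*(-23) = (-8*I*sqrt(2)*5 - 23)*(-23) = (-40*I*sqrt(2) - 23)*(-23) = (-23 - 40*I*sqrt(2))*(-23) = 529 + 920*I*sqrt(2)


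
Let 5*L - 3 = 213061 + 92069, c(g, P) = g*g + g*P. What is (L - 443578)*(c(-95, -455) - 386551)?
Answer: 639436577857/5 ≈ 1.2789e+11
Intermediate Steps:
c(g, P) = g**2 + P*g
L = 305133/5 (L = 3/5 + (213061 + 92069)/5 = 3/5 + (1/5)*305130 = 3/5 + 61026 = 305133/5 ≈ 61027.)
(L - 443578)*(c(-95, -455) - 386551) = (305133/5 - 443578)*(-95*(-455 - 95) - 386551) = -1912757*(-95*(-550) - 386551)/5 = -1912757*(52250 - 386551)/5 = -1912757/5*(-334301) = 639436577857/5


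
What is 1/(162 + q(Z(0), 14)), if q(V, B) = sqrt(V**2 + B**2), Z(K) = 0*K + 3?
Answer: 162/26039 - sqrt(205)/26039 ≈ 0.0056716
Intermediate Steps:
Z(K) = 3 (Z(K) = 0 + 3 = 3)
q(V, B) = sqrt(B**2 + V**2)
1/(162 + q(Z(0), 14)) = 1/(162 + sqrt(14**2 + 3**2)) = 1/(162 + sqrt(196 + 9)) = 1/(162 + sqrt(205))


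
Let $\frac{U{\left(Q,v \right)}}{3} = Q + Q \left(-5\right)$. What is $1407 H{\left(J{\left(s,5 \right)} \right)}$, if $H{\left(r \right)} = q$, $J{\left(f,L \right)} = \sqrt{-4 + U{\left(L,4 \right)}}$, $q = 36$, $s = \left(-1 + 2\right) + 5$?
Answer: $50652$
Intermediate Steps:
$U{\left(Q,v \right)} = - 12 Q$ ($U{\left(Q,v \right)} = 3 \left(Q + Q \left(-5\right)\right) = 3 \left(Q - 5 Q\right) = 3 \left(- 4 Q\right) = - 12 Q$)
$s = 6$ ($s = 1 + 5 = 6$)
$J{\left(f,L \right)} = \sqrt{-4 - 12 L}$
$H{\left(r \right)} = 36$
$1407 H{\left(J{\left(s,5 \right)} \right)} = 1407 \cdot 36 = 50652$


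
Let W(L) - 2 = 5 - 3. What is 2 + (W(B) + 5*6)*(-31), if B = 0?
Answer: -1052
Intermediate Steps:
W(L) = 4 (W(L) = 2 + (5 - 3) = 2 + 2 = 4)
2 + (W(B) + 5*6)*(-31) = 2 + (4 + 5*6)*(-31) = 2 + (4 + 30)*(-31) = 2 + 34*(-31) = 2 - 1054 = -1052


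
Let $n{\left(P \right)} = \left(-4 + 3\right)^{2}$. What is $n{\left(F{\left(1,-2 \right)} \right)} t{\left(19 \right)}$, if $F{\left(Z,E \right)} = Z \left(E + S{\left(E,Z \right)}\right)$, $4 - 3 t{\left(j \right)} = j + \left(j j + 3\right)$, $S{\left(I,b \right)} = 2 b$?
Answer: $- \frac{379}{3} \approx -126.33$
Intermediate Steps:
$t{\left(j \right)} = \frac{1}{3} - \frac{j}{3} - \frac{j^{2}}{3}$ ($t{\left(j \right)} = \frac{4}{3} - \frac{j + \left(j j + 3\right)}{3} = \frac{4}{3} - \frac{j + \left(j^{2} + 3\right)}{3} = \frac{4}{3} - \frac{j + \left(3 + j^{2}\right)}{3} = \frac{4}{3} - \frac{3 + j + j^{2}}{3} = \frac{4}{3} - \left(1 + \frac{j}{3} + \frac{j^{2}}{3}\right) = \frac{1}{3} - \frac{j}{3} - \frac{j^{2}}{3}$)
$F{\left(Z,E \right)} = Z \left(E + 2 Z\right)$
$n{\left(P \right)} = 1$ ($n{\left(P \right)} = \left(-1\right)^{2} = 1$)
$n{\left(F{\left(1,-2 \right)} \right)} t{\left(19 \right)} = 1 \left(\frac{1}{3} - \frac{19}{3} - \frac{19^{2}}{3}\right) = 1 \left(\frac{1}{3} - \frac{19}{3} - \frac{361}{3}\right) = 1 \left(- \frac{379}{3}\right) = - \frac{379}{3}$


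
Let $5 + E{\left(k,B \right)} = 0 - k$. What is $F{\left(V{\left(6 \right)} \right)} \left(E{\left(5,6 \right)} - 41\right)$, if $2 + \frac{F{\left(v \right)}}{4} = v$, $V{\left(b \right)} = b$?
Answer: $-816$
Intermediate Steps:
$F{\left(v \right)} = -8 + 4 v$
$E{\left(k,B \right)} = -5 - k$ ($E{\left(k,B \right)} = -5 + \left(0 - k\right) = -5 - k$)
$F{\left(V{\left(6 \right)} \right)} \left(E{\left(5,6 \right)} - 41\right) = \left(-8 + 4 \cdot 6\right) \left(\left(-5 - 5\right) - 41\right) = \left(-8 + 24\right) \left(\left(-5 - 5\right) - 41\right) = 16 \left(-10 - 41\right) = 16 \left(-51\right) = -816$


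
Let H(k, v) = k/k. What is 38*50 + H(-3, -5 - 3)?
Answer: 1901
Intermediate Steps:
H(k, v) = 1
38*50 + H(-3, -5 - 3) = 38*50 + 1 = 1900 + 1 = 1901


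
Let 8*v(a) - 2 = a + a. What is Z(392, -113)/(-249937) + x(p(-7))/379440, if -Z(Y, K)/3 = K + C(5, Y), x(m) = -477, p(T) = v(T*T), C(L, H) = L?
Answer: -26906501/10537343920 ≈ -0.0025534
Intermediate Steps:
v(a) = ¼ + a/4 (v(a) = ¼ + (a + a)/8 = ¼ + (2*a)/8 = ¼ + a/4)
p(T) = ¼ + T²/4 (p(T) = ¼ + (T*T)/4 = ¼ + T²/4)
Z(Y, K) = -15 - 3*K (Z(Y, K) = -3*(K + 5) = -3*(5 + K) = -15 - 3*K)
Z(392, -113)/(-249937) + x(p(-7))/379440 = (-15 - 3*(-113))/(-249937) - 477/379440 = (-15 + 339)*(-1/249937) - 477*1/379440 = 324*(-1/249937) - 53/42160 = -324/249937 - 53/42160 = -26906501/10537343920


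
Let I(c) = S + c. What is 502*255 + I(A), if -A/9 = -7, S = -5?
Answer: 128068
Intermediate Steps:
A = 63 (A = -9*(-7) = 63)
I(c) = -5 + c
502*255 + I(A) = 502*255 + (-5 + 63) = 128010 + 58 = 128068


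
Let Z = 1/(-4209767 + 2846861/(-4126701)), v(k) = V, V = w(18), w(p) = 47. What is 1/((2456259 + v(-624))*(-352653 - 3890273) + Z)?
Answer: -17372452535528/181054390292184157475822669 ≈ -9.5952e-14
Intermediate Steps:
V = 47
v(k) = 47
Z = -4126701/17372452535528 (Z = 1/(-4209767 + 2846861*(-1/4126701)) = 1/(-4209767 - 2846861/4126701) = 1/(-17372452535528/4126701) = -4126701/17372452535528 ≈ -2.3754e-7)
1/((2456259 + v(-624))*(-352653 - 3890273) + Z) = 1/((2456259 + 47)*(-352653 - 3890273) - 4126701/17372452535528) = 1/(2456306*(-4242926) - 4126701/17372452535528) = 1/(-10421924591356 - 4126701/17372452535528) = 1/(-181054390292184157475822669/17372452535528) = -17372452535528/181054390292184157475822669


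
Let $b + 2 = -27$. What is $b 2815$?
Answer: $-81635$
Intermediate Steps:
$b = -29$ ($b = -2 - 27 = -29$)
$b 2815 = \left(-29\right) 2815 = -81635$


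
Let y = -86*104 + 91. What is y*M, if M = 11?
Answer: -97383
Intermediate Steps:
y = -8853 (y = -8944 + 91 = -8853)
y*M = -8853*11 = -97383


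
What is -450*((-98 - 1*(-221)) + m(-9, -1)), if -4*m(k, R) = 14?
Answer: -53775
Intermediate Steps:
m(k, R) = -7/2 (m(k, R) = -¼*14 = -7/2)
-450*((-98 - 1*(-221)) + m(-9, -1)) = -450*((-98 - 1*(-221)) - 7/2) = -450*((-98 + 221) - 7/2) = -450*(123 - 7/2) = -450*239/2 = -53775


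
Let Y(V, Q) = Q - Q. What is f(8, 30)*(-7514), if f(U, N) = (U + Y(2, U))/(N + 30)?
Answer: -15028/15 ≈ -1001.9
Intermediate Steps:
Y(V, Q) = 0
f(U, N) = U/(30 + N) (f(U, N) = (U + 0)/(N + 30) = U/(30 + N))
f(8, 30)*(-7514) = (8/(30 + 30))*(-7514) = (8/60)*(-7514) = (8*(1/60))*(-7514) = (2/15)*(-7514) = -15028/15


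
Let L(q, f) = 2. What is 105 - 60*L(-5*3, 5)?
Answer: -15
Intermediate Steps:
105 - 60*L(-5*3, 5) = 105 - 60*2 = 105 - 120 = -15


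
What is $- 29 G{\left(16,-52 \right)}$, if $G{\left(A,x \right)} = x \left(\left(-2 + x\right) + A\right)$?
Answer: $-57304$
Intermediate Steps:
$G{\left(A,x \right)} = x \left(-2 + A + x\right)$
$- 29 G{\left(16,-52 \right)} = - 29 \left(- 52 \left(-2 + 16 - 52\right)\right) = - 29 \left(\left(-52\right) \left(-38\right)\right) = \left(-29\right) 1976 = -57304$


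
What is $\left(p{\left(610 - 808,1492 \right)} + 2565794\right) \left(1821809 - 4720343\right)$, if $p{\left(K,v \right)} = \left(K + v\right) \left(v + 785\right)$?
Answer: $-15977391867888$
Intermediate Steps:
$p{\left(K,v \right)} = \left(785 + v\right) \left(K + v\right)$ ($p{\left(K,v \right)} = \left(K + v\right) \left(785 + v\right) = \left(785 + v\right) \left(K + v\right)$)
$\left(p{\left(610 - 808,1492 \right)} + 2565794\right) \left(1821809 - 4720343\right) = \left(\left(1492^{2} + 785 \left(610 - 808\right) + 785 \cdot 1492 + \left(610 - 808\right) 1492\right) + 2565794\right) \left(1821809 - 4720343\right) = \left(\left(2226064 + 785 \left(610 - 808\right) + 1171220 + \left(610 - 808\right) 1492\right) + 2565794\right) \left(-2898534\right) = \left(\left(2226064 + 785 \left(-198\right) + 1171220 - 295416\right) + 2565794\right) \left(-2898534\right) = \left(\left(2226064 - 155430 + 1171220 - 295416\right) + 2565794\right) \left(-2898534\right) = \left(2946438 + 2565794\right) \left(-2898534\right) = 5512232 \left(-2898534\right) = -15977391867888$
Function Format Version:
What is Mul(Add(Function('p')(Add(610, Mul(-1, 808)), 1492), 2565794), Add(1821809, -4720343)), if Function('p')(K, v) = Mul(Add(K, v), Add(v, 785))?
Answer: -15977391867888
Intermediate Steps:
Function('p')(K, v) = Mul(Add(785, v), Add(K, v)) (Function('p')(K, v) = Mul(Add(K, v), Add(785, v)) = Mul(Add(785, v), Add(K, v)))
Mul(Add(Function('p')(Add(610, Mul(-1, 808)), 1492), 2565794), Add(1821809, -4720343)) = Mul(Add(Add(Pow(1492, 2), Mul(785, Add(610, Mul(-1, 808))), Mul(785, 1492), Mul(Add(610, Mul(-1, 808)), 1492)), 2565794), Add(1821809, -4720343)) = Mul(Add(Add(2226064, Mul(785, Add(610, -808)), 1171220, Mul(Add(610, -808), 1492)), 2565794), -2898534) = Mul(Add(Add(2226064, Mul(785, -198), 1171220, Mul(-198, 1492)), 2565794), -2898534) = Mul(Add(Add(2226064, -155430, 1171220, -295416), 2565794), -2898534) = Mul(Add(2946438, 2565794), -2898534) = Mul(5512232, -2898534) = -15977391867888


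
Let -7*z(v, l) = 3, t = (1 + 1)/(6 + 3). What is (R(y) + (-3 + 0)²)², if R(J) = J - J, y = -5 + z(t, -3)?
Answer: 81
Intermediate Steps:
t = 2/9 ≈ 0.22222
z(v, l) = -3/7 (z(v, l) = -⅐*3 = -3/7)
y = -38/7 (y = -5 - 3/7 = -38/7 ≈ -5.4286)
R(J) = 0
(R(y) + (-3 + 0)²)² = (0 + (-3 + 0)²)² = (0 + (-3)²)² = (0 + 9)² = 9² = 81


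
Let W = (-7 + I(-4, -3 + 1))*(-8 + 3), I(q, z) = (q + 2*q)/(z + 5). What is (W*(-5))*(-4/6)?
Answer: 550/3 ≈ 183.33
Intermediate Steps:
I(q, z) = 3*q/(5 + z) (I(q, z) = (3*q)/(5 + z) = 3*q/(5 + z))
W = 55 (W = (-7 + 3*(-4)/(5 + (-3 + 1)))*(-8 + 3) = (-7 + 3*(-4)/(5 - 2))*(-5) = (-7 + 3*(-4)/3)*(-5) = (-7 + 3*(-4)*(⅓))*(-5) = (-7 - 4)*(-5) = -11*(-5) = 55)
(W*(-5))*(-4/6) = (55*(-5))*(-4/6) = -(-1100)/6 = -275*(-⅔) = 550/3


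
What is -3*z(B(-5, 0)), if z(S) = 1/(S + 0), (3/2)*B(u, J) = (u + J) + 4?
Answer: 9/2 ≈ 4.5000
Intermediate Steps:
B(u, J) = 8/3 + 2*J/3 + 2*u/3 (B(u, J) = 2*((u + J) + 4)/3 = 2*((J + u) + 4)/3 = 2*(4 + J + u)/3 = 8/3 + 2*J/3 + 2*u/3)
z(S) = 1/S
-3*z(B(-5, 0)) = -3/(8/3 + (2/3)*0 + (2/3)*(-5)) = -3/(8/3 + 0 - 10/3) = -3/(-2/3) = -3*(-3/2) = 9/2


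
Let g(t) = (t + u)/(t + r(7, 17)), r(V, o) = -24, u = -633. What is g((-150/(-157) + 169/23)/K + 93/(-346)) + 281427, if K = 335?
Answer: 2856003546106046/10147350827 ≈ 2.8145e+5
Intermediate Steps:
g(t) = (-633 + t)/(-24 + t) (g(t) = (t - 633)/(t - 24) = (-633 + t)/(-24 + t))
g((-150/(-157) + 169/23)/K + 93/(-346)) + 281427 = (-633 + ((-150/(-157) + 169/23)/335 + 93/(-346)))/(-24 + ((-150/(-157) + 169/23)/335 + 93/(-346))) + 281427 = (-633 + ((-150*(-1/157) + 169*(1/23))*(1/335) + 93*(-1/346)))/(-24 + ((-150*(-1/157) + 169*(1/23))*(1/335) + 93*(-1/346))) + 281427 = (-633 + ((150/157 + 169/23)*(1/335) - 93/346))/(-24 + ((150/157 + 169/23)*(1/335) - 93/346)) + 281427 = (-633 + ((29983/3611)*(1/335) - 93/346))/(-24 + ((29983/3611)*(1/335) - 93/346)) + 281427 = (-633 + (29983/1209685 - 93/346))/(-24 + (29983/1209685 - 93/346)) + 281427 = (-633 - 102126587/418551010)/(-24 - 102126587/418551010) + 281427 = -265044915917/418551010/(-10147350827/418551010) + 281427 = -418551010/10147350827*(-265044915917/418551010) + 281427 = 265044915917/10147350827 + 281427 = 2856003546106046/10147350827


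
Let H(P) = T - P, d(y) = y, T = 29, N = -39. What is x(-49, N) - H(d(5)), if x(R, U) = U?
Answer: -63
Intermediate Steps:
H(P) = 29 - P
x(-49, N) - H(d(5)) = -39 - (29 - 1*5) = -39 - (29 - 5) = -39 - 1*24 = -39 - 24 = -63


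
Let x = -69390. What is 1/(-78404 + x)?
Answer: -1/147794 ≈ -6.7662e-6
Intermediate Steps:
1/(-78404 + x) = 1/(-78404 - 69390) = 1/(-147794) = -1/147794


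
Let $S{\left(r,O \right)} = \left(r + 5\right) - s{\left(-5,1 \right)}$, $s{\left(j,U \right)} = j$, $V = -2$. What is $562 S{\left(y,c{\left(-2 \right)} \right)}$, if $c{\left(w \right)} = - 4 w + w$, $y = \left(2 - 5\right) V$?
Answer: $8992$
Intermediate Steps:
$y = 6$ ($y = \left(2 - 5\right) \left(-2\right) = \left(-3\right) \left(-2\right) = 6$)
$c{\left(w \right)} = - 3 w$
$S{\left(r,O \right)} = 10 + r$ ($S{\left(r,O \right)} = \left(r + 5\right) - -5 = \left(5 + r\right) + 5 = 10 + r$)
$562 S{\left(y,c{\left(-2 \right)} \right)} = 562 \left(10 + 6\right) = 562 \cdot 16 = 8992$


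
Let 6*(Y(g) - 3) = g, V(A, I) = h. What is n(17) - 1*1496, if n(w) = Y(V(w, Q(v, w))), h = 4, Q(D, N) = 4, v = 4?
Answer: -4477/3 ≈ -1492.3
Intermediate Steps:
V(A, I) = 4
Y(g) = 3 + g/6
n(w) = 11/3 (n(w) = 3 + (1/6)*4 = 3 + 2/3 = 11/3)
n(17) - 1*1496 = 11/3 - 1*1496 = 11/3 - 1496 = -4477/3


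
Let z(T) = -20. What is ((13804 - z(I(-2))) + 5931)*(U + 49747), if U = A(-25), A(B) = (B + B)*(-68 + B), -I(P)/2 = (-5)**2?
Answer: 1074612735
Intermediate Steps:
I(P) = -50 (I(P) = -2*(-5)**2 = -2*25 = -50)
A(B) = 2*B*(-68 + B) (A(B) = (2*B)*(-68 + B) = 2*B*(-68 + B))
U = 4650 (U = 2*(-25)*(-68 - 25) = 2*(-25)*(-93) = 4650)
((13804 - z(I(-2))) + 5931)*(U + 49747) = ((13804 - 1*(-20)) + 5931)*(4650 + 49747) = ((13804 + 20) + 5931)*54397 = (13824 + 5931)*54397 = 19755*54397 = 1074612735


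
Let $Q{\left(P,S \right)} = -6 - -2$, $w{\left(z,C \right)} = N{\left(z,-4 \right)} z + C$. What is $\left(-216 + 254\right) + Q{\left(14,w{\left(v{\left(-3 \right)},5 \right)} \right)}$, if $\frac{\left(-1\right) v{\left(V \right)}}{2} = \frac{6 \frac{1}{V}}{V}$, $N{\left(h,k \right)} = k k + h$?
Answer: $34$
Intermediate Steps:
$N{\left(h,k \right)} = h + k^{2}$ ($N{\left(h,k \right)} = k^{2} + h = h + k^{2}$)
$v{\left(V \right)} = - \frac{12}{V^{2}}$ ($v{\left(V \right)} = - 2 \frac{6 \frac{1}{V}}{V} = - 2 \frac{6}{V^{2}} = - \frac{12}{V^{2}}$)
$w{\left(z,C \right)} = C + z \left(16 + z\right)$ ($w{\left(z,C \right)} = \left(z + \left(-4\right)^{2}\right) z + C = \left(z + 16\right) z + C = \left(16 + z\right) z + C = z \left(16 + z\right) + C = C + z \left(16 + z\right)$)
$Q{\left(P,S \right)} = -4$ ($Q{\left(P,S \right)} = -6 + 2 = -4$)
$\left(-216 + 254\right) + Q{\left(14,w{\left(v{\left(-3 \right)},5 \right)} \right)} = \left(-216 + 254\right) - 4 = 38 - 4 = 34$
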